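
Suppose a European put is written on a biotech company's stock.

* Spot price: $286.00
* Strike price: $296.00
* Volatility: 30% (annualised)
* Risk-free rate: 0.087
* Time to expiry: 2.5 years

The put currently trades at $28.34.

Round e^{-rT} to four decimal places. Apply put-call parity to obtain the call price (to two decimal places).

$76.21

e^(−rT) = e^(−0.087·2.5) = 0.8045
Put-call parity: C − P = S − K·e^(−rT) = 286 − 296·0.8045 = 286 − 238.1320 = 47.8680
C = P + (C − P) = 28.34 + (47.8680) = 76.2080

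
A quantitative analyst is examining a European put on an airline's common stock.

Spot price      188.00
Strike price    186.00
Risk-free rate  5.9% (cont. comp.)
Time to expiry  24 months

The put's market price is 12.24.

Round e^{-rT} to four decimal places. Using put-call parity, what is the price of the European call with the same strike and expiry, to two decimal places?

34.94

exp(−rT) = exp(−0.059·2) = 0.8887
Put-call parity: C − P = S − K·e^(−rT) = 188 − 186·0.8887 = 188 − 165.2982 = 22.7018
C = P + (C − P) = 12.24 + (22.7018) = 34.9418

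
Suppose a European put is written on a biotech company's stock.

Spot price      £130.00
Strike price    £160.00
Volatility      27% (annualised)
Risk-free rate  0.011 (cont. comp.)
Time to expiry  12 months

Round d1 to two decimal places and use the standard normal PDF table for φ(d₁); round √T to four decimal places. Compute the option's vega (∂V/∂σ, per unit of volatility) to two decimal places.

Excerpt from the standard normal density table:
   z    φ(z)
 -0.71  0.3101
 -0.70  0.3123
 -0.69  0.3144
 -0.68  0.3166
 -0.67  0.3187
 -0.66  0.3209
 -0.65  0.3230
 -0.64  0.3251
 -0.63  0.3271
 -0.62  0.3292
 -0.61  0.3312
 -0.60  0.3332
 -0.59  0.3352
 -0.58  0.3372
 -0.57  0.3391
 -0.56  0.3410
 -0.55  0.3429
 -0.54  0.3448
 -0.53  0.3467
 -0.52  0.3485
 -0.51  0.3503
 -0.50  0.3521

43.58

T = 1;  σ√T = 0.2700
d₁ = [ln(130/160) + (0.011 + 0.27²/2)·1] / 0.2700 = [-0.2076 + 0.0475] / 0.2700 = -0.5933 → -0.59
√T = √1 = 1.0000
φ(d₁) = φ(-0.59) = 0.3352
vega = S·φ(d₁)·√T = 130·0.3352·1.0000 = 43.5760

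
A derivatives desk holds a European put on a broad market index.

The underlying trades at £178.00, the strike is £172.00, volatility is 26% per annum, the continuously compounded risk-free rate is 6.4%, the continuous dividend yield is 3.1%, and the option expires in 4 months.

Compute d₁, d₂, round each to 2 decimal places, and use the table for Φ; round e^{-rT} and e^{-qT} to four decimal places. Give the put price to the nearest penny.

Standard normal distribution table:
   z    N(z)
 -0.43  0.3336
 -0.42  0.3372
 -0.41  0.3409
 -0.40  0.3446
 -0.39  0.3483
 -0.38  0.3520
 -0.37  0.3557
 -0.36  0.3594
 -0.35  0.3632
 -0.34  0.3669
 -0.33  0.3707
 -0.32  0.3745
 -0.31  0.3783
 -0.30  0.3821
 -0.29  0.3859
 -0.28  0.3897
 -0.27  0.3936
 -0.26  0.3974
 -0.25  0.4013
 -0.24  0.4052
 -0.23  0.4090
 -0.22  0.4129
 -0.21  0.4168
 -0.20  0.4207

σ√T = 0.26·√0.3333 = 0.1501
d₁ = [ln(178/172) + (0.064 − 0.031 + 0.26²/2)·0.3333] / 0.1501 = [0.0343 + 0.0223] / 0.1501 = 0.3768 → 0.38
d₂ = d₁ − σ√T = 0.3768 − 0.1501 = 0.2266 → 0.23
exp(−qT) = exp(−0.031·0.3333) = 0.9897;  exp(−rT) = exp(−0.064·0.3333) = 0.9789
P = 172·0.9789·N(-0.23) − 178·0.9897·N(-0.38) = 172·0.9789·0.4090 − 178·0.9897·0.3520 = 68.8637 − 62.0106 = 6.8530

£6.85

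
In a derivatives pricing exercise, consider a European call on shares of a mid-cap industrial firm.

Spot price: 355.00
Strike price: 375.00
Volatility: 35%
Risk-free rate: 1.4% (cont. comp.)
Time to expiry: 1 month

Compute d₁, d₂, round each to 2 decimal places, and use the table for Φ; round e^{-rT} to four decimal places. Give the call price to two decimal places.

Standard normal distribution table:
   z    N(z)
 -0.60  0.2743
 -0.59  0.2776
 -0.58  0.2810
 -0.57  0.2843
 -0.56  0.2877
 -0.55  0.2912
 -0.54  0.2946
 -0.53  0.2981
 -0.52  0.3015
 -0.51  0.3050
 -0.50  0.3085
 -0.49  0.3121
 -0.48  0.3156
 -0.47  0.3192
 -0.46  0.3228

σ√T = 0.35 × 0.2887 = 0.1010
ln(S/K) + (r + σ²/2)T = ln(355/375) + (0.014 + 0.35²/2)·0.08333 = -0.0548 + 0.0063 = -0.0485
d₁ = -0.0485 / 0.1010 = -0.4804 which rounds to -0.48
d₂ = d₁ − σ√T = -0.4804 − 0.1010 = -0.5814 which rounds to -0.58
e^(−rT) = e^(−0.014·0.08333) = 0.9988
N(d₁) = N(-0.48) = 0.3156;  N(d₂) = N(-0.58) = 0.2810
C = 355·0.3156 − 375·0.9988·0.2810 = 112.0380 − 105.2486 = 6.7894

6.79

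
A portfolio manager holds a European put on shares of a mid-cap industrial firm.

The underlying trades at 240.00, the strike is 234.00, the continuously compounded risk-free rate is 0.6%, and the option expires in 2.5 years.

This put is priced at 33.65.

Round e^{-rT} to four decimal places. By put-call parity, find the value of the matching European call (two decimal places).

43.14

exp(−rT) = exp(−0.006·2.5) = 0.9851
Put-call parity: C − P = S − K·e^(−rT) = 240 − 234·0.9851 = 240 − 230.5134 = 9.4866
C = P + (C − P) = 33.65 + (9.4866) = 43.1366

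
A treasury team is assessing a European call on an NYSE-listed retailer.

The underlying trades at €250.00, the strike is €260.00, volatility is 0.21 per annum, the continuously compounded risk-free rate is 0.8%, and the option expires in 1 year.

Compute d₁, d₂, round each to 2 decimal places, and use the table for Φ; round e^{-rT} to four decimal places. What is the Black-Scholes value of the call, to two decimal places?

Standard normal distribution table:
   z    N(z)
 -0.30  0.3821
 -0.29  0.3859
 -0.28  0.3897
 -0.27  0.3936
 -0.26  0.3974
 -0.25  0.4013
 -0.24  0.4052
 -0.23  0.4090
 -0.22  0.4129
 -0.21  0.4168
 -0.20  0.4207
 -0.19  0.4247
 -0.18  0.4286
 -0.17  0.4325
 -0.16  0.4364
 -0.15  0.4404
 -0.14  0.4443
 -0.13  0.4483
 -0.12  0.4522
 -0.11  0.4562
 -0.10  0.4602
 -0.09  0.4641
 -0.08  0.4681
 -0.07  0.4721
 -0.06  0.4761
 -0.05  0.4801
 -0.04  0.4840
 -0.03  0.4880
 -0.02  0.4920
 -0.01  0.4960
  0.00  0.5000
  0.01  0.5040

σ√T = 0.21 × 1.0000 = 0.2100
d₁ = [ln(250/260) + (0.008 + ½·0.21²)·1] / (σ√T) = (-0.0392 + 0.0300) / 0.2100 = -0.0437 ≈ -0.04
d₂ = -0.0437 − 0.2100 = -0.2537 ≈ -0.25
exp(−rT) = exp(−0.008·1) = 0.9920
N(d₁) = N(-0.04) = 0.4840;  N(d₂) = N(-0.25) = 0.4013
C = 250·0.4840 − 260·0.9920·0.4013 = 121.0000 − 103.5033 = 17.4967

€17.50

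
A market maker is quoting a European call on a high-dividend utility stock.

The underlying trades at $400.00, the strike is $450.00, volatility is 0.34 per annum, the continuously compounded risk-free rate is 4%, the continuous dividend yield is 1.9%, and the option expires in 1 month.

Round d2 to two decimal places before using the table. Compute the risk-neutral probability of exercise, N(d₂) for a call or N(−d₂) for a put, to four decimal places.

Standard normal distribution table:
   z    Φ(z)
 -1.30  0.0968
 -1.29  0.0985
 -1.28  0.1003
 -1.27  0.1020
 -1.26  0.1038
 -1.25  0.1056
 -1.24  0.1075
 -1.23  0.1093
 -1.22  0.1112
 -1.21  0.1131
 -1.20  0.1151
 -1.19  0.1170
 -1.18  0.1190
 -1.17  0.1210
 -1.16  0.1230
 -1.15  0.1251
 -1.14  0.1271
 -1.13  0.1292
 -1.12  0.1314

0.1093

T = 0.08333;  σ√T = 0.0981
d₁ = [ln(400/450) + (0.04 − 0.019 + 0.34²/2)·0.08333] / 0.0981 = [-0.1178 + 0.0066] / 0.0981 = -1.1331 ≈ -1.13
d₂ = d₁ − σ√T = -1.1331 − 0.0981 = -1.2313 ≈ -1.23
Pr(exercise) under Q = N(d₂) = 0.1093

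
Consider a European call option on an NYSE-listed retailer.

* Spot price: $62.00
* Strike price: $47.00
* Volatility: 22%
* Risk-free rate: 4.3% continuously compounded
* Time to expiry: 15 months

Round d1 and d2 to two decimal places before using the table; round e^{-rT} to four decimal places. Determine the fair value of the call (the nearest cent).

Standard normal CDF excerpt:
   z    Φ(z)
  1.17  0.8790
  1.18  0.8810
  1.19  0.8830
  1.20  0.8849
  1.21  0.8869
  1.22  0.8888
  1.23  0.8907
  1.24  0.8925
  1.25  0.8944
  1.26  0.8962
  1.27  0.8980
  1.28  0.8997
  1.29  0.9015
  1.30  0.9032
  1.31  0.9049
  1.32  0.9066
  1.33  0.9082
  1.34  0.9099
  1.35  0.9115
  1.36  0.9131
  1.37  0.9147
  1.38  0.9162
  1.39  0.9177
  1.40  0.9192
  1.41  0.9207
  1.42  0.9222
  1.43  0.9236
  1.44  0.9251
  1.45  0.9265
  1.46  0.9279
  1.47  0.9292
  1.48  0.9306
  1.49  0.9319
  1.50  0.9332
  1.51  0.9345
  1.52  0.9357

σ√T = 0.22·√1.25 = 0.2460
ln(S/K) + (r + σ²/2)T = ln(62/47) + (0.043 + 0.22²/2)·1.25 = 0.2770 + 0.0840 = 0.3610
d₁ = 0.3610 / 0.2460 = 1.4676 → 1.47
d₂ = d₁ − σ√T = 1.4676 − 0.2460 = 1.2217 → 1.22
e^(−rT) = e^(−0.043·1.25) = 0.9477
C = 62·N(1.47) − 47·0.9477·N(1.22) = 62·0.9292 − 47·0.9477·0.8888 = 57.6104 − 39.5888 = 18.0216

$18.02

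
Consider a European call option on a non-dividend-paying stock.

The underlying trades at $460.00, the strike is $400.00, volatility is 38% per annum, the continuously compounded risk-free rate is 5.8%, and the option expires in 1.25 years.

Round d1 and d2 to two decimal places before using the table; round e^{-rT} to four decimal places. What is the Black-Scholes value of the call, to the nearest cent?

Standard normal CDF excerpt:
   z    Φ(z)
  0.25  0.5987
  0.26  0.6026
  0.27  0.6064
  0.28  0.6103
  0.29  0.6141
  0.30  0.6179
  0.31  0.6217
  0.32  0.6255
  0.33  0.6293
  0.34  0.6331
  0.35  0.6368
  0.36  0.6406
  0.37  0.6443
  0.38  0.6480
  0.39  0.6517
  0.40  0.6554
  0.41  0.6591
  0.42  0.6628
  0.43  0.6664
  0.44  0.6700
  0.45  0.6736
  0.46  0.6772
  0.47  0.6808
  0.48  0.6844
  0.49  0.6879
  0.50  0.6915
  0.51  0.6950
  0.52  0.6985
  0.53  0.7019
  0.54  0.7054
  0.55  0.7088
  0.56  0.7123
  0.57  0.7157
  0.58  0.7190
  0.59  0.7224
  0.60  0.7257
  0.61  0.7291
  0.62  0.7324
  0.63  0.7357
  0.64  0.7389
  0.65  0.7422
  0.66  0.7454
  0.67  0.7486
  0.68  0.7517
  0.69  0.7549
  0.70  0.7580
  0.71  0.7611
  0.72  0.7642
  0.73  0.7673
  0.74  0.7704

T = 1.25;  σ√T = 0.4249
d₁ = [ln(460/400) + (0.058 + ½·0.38²)·1.25] / (σ√T) = (0.1398 + 0.1628) / 0.4249 = 0.7120 ≈ 0.71
d₂ = 0.7120 − 0.4249 = 0.2872 ≈ 0.29
exp(−rT) = exp(−0.058·1.25) = 0.9301
C = 460·N(0.71) − 400·0.9301·N(0.29) = 460·0.7611 − 400·0.9301·0.6141 = 350.1060 − 228.4698 = 121.6362

$121.64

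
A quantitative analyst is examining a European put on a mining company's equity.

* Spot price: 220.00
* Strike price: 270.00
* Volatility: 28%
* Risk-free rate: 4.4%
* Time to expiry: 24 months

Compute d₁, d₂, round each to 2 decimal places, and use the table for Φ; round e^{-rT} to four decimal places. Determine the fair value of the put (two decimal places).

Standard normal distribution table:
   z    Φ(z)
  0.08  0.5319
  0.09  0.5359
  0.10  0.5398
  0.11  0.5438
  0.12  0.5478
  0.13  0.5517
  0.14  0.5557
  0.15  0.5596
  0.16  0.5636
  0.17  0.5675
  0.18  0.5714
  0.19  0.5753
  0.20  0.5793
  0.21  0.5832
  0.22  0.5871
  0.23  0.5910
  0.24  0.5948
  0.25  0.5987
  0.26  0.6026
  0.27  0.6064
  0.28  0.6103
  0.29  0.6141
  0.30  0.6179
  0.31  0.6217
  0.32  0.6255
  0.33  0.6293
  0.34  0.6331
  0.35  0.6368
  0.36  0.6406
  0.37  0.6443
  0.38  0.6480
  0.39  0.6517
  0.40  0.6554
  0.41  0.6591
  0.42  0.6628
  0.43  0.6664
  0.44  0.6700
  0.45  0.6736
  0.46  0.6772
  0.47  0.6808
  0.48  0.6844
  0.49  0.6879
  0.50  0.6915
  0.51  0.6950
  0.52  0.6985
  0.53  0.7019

51.34

σ√T = 0.28 × 1.4142 = 0.3960
ln(S/K) + (r + σ²/2)T = ln(220/270) + (0.044 + 0.28²/2)·2 = -0.2048 + 0.1664 = -0.0384
d₁ = -0.0384 / 0.3960 = -0.0970 ⇒ -0.10
d₂ = d₁ − σ√T = -0.0970 − 0.3960 = -0.4929 ⇒ -0.49
e^(−rT) = e^(−0.044·2) = 0.9158
N(−d₂) = N(0.49) = 0.6879;  N(−d₁) = N(0.10) = 0.5398
P = 270·0.9158·0.6879 − 220·0.5398 = 170.0943 − 118.7560 = 51.3383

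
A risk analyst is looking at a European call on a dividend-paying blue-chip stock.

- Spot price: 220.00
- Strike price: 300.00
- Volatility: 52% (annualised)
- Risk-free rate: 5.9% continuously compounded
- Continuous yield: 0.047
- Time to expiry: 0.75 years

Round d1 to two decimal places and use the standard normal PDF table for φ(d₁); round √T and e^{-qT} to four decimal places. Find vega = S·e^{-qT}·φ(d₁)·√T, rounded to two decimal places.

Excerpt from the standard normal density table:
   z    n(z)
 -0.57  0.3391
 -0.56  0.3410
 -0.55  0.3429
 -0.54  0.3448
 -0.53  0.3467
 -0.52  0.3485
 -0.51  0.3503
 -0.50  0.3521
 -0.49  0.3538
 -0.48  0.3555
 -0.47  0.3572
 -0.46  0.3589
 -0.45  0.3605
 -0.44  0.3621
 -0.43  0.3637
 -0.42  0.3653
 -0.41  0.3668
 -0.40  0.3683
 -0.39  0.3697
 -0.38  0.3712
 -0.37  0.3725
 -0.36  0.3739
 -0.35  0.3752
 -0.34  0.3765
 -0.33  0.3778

66.60

σ√T = 0.52·√0.75 = 0.4503
d₁ = [ln(220/300) + (0.059 − 0.047 + ½·0.52²)·0.75] / (σ√T) = (-0.3102 + 0.1104) / 0.4503 = -0.4436 → -0.44
√T = √0.75 = 0.8660
φ(d₁) = φ(-0.44) = 0.3621
e^(−qT) = e^(−0.047·0.75) = 0.9654
vega = S·e^(−qT)·φ(d₁)·√T = 220·0.9654·0.3621·0.8660 = 66.6003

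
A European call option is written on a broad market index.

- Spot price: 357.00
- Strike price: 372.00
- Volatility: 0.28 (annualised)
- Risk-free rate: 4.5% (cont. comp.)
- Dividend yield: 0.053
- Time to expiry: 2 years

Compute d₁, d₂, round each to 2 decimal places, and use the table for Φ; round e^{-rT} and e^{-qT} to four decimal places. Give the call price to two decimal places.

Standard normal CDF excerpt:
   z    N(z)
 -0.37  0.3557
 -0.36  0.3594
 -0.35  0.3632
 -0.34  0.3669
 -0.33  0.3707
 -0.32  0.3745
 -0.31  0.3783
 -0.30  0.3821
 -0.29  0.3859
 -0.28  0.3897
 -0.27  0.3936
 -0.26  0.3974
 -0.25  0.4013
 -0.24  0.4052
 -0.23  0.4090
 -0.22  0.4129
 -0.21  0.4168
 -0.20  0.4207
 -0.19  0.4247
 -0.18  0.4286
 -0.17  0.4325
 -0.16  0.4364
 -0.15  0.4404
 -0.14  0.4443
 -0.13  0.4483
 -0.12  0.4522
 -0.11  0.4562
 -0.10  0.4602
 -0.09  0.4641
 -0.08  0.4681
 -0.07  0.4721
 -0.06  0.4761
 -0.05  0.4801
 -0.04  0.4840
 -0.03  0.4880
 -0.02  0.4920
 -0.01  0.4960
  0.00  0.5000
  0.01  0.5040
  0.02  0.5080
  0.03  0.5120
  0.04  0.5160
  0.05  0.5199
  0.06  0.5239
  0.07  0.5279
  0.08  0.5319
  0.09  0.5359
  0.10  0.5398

σ√T = 0.28 × 1.4142 = 0.3960
d₁ = [ln(357/372) + (0.045 − 0.053 + ½·0.28²)·2] / (σ√T) = (-0.0412 + 0.0624) / 0.3960 = 0.0536 → 0.05
d₂ = 0.0536 − 0.3960 = -0.3423 → -0.34
exp(−qT) = exp(−0.053·2) = 0.8994;  exp(−rT) = exp(−0.045·2) = 0.9139
N(d₁) = N(0.05) = 0.5199;  N(d₂) = N(-0.34) = 0.3669
C = 357·0.8994·0.5199 − 372·0.9139·0.3669 = 166.9325 − 124.7353 = 42.1972

42.20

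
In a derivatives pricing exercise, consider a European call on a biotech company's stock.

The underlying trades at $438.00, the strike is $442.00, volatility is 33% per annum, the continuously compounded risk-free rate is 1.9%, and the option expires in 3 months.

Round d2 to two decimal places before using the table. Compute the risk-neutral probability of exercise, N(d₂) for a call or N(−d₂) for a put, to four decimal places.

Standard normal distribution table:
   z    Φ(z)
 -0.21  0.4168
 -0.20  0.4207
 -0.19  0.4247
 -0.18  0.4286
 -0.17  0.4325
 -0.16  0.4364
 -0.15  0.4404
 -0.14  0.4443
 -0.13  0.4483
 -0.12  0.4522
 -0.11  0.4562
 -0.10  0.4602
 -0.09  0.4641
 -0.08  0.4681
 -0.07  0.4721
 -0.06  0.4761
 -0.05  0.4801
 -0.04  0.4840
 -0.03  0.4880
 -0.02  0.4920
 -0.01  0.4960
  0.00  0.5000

0.4562

T = 0.25;  σ√T = 0.1650
d₁ = [ln(438/442) + (0.019 + 0.33²/2)·0.25] / 0.1650 = [-0.0091 + 0.0184] / 0.1650 = 0.0562 which rounds to 0.06
d₂ = d₁ − σ√T = 0.0562 − 0.1650 = -0.1088 which rounds to -0.11
Risk-neutral Pr[S_T > K] = N(d₂) = N(-0.11) = 0.4562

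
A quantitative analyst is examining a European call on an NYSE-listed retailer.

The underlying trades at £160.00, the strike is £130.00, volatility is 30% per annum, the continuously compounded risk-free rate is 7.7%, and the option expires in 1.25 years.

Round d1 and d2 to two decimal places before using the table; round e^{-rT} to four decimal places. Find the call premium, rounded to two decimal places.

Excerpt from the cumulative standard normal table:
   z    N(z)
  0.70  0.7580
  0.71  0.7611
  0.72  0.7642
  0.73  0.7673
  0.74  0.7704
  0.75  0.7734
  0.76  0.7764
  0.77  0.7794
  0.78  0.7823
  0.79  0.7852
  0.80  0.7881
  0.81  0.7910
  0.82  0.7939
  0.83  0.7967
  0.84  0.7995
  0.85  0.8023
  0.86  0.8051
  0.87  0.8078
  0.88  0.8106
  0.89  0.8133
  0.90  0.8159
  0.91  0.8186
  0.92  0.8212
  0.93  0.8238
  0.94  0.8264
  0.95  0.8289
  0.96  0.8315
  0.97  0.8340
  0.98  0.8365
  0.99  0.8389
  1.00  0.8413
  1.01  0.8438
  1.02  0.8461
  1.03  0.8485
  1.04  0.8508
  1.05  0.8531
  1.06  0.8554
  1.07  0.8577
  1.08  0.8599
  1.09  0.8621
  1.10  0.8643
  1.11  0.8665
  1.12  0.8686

£46.27

T = 1.25;  σ√T = 0.3354
ln(S/K) + (r + σ²/2)T = ln(160/130) + (0.077 + 0.3²/2)·1.25 = 0.2076 + 0.1525 = 0.3601
d₁ = 0.3601 / 0.3354 = 1.0737 which rounds to 1.07
d₂ = d₁ − σ√T = 1.0737 − 0.3354 = 0.7383 which rounds to 0.74
exp(−rT) = exp(−0.077·1.25) = 0.9082
N(d₁) = N(1.07) = 0.8577;  N(d₂) = N(0.74) = 0.7704
C = 160·0.8577 − 130·0.9082·0.7704 = 137.2320 − 90.9580 = 46.2740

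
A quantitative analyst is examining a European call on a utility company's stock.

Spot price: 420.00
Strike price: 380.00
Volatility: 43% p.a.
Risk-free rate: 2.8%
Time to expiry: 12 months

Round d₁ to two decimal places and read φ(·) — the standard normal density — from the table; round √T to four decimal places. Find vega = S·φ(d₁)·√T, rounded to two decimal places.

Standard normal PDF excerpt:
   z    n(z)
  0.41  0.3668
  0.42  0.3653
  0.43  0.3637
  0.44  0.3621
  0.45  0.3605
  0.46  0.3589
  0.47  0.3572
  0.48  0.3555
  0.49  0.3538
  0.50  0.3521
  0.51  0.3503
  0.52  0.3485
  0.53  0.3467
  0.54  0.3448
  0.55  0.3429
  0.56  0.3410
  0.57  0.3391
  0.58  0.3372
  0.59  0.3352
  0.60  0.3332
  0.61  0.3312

147.13

σ√T = 0.43 × 1.0000 = 0.4300
ln(S/K) + (r + σ²/2)T = ln(420/380) + (0.028 + 0.43²/2)·1 = 0.1001 + 0.1204 = 0.2205
d₁ = 0.2205 / 0.4300 = 0.5129 → 0.51
√T = √1 = 1.0000
φ(d₁) = φ(0.51) = 0.3503
vega = S·φ(d₁)·√T = 420·0.3503·1.0000 = 147.1260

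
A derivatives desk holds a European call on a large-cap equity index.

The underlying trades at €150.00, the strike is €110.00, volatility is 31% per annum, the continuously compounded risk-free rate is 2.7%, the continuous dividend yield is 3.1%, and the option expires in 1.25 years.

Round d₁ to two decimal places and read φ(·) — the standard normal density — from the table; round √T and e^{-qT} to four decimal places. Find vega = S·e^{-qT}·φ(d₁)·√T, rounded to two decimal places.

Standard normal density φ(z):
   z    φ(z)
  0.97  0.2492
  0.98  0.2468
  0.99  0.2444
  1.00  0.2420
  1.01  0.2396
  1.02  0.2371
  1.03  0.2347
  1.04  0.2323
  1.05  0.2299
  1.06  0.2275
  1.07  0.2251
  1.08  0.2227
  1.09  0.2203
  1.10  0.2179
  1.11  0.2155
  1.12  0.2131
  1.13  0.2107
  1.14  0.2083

σ√T = 0.31 × 1.1180 = 0.3466
ln(S/K) + (r − q + σ²/2)T = ln(150/110) + (0.027 − 0.031 + 0.31²/2)·1.25 = 0.3102 + 0.0551 = 0.3652
d₁ = 0.3652 / 0.3466 = 1.0537 which rounds to 1.05
√T = √1.25 = 1.1180
φ(d₁) = φ(1.05) = 0.2299
e^(−qT) = e^(−0.031·1.25) = 0.9620
vega = S·e^(−qT)·φ(d₁)·√T = 150·0.9620·0.2299·1.1180 = 37.0892
(Call and put vega coincide under Black-Scholes.)

37.09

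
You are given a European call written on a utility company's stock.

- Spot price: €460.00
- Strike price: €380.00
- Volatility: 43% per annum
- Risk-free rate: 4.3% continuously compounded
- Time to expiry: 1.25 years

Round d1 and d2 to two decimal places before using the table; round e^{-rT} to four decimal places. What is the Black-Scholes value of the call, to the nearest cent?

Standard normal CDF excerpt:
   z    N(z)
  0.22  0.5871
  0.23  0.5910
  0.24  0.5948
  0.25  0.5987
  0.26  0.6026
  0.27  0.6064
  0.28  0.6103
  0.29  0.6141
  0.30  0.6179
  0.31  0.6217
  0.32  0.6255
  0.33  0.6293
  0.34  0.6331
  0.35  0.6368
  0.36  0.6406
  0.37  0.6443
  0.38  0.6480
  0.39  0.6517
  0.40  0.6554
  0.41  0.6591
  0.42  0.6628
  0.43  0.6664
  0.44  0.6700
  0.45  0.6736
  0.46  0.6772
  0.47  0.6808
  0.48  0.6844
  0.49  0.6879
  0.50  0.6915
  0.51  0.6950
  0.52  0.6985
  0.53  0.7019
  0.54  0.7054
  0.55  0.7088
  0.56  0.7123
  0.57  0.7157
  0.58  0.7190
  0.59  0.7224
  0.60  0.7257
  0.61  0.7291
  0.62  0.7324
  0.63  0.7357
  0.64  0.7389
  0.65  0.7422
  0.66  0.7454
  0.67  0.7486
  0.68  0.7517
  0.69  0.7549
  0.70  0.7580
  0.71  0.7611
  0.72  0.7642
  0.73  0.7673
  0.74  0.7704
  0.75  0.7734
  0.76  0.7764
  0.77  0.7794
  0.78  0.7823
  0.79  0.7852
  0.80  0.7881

€137.38

T = 1.25;  σ√T = 0.4808
d₁ = [ln(460/380) + (0.043 + 0.43²/2)·1.25] / 0.4808 = [0.1911 + 0.1693] / 0.4808 = 0.7496 → 0.75
d₂ = d₁ − σ√T = 0.7496 − 0.4808 = 0.2688 → 0.27
e^(−rT) = e^(−0.043·1.25) = 0.9477
C = 460·N(0.75) − 380·0.9477·N(0.27) = 460·0.7734 − 380·0.9477·0.6064 = 355.7640 − 218.3804 = 137.3836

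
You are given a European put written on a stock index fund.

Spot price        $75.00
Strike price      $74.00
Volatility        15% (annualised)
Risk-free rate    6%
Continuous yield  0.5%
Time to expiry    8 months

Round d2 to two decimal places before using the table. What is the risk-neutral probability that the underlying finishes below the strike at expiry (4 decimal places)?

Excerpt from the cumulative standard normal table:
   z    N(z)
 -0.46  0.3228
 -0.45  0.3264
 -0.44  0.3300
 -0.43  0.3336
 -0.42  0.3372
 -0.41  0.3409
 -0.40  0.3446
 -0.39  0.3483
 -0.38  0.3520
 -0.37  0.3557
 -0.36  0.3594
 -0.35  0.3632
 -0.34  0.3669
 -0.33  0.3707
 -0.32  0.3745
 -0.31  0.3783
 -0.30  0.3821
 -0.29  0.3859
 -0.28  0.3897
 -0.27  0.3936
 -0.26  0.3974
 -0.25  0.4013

σ√T = 0.15 × 0.8165 = 0.1225
d₁ = [ln(75/74) + (0.06 − 0.005 + 0.15²/2)·0.6667] / 0.1225 = [0.0134 + 0.0442] / 0.1225 = 0.4702 which rounds to 0.47
d₂ = d₁ − σ√T = 0.4702 − 0.1225 = 0.3477 which rounds to 0.35
Risk-neutral Pr[S_T < K] = N(−d₂) = N(-0.35) = 0.3632

0.3632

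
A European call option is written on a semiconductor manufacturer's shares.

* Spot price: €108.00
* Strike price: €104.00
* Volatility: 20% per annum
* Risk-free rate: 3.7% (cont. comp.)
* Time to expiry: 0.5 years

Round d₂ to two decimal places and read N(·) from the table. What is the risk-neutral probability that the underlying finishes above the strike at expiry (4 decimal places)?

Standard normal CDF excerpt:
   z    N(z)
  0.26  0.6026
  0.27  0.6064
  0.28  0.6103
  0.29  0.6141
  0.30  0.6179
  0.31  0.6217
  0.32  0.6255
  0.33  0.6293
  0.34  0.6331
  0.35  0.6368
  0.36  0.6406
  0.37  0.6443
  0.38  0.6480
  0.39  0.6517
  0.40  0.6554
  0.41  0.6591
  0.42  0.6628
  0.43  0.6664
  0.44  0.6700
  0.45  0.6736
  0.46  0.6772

T = 0.5;  σ√T = 0.1414
d₁ = [ln(108/104) + (0.037 + 0.2²/2)·0.5] / 0.1414 = [0.0377 + 0.0285] / 0.1414 = 0.4684 → 0.47
d₂ = d₁ − σ√T = 0.4684 − 0.1414 = 0.3270 → 0.33
Risk-neutral Pr[S_T > K] = N(d₂) = N(0.33) = 0.6293

0.6293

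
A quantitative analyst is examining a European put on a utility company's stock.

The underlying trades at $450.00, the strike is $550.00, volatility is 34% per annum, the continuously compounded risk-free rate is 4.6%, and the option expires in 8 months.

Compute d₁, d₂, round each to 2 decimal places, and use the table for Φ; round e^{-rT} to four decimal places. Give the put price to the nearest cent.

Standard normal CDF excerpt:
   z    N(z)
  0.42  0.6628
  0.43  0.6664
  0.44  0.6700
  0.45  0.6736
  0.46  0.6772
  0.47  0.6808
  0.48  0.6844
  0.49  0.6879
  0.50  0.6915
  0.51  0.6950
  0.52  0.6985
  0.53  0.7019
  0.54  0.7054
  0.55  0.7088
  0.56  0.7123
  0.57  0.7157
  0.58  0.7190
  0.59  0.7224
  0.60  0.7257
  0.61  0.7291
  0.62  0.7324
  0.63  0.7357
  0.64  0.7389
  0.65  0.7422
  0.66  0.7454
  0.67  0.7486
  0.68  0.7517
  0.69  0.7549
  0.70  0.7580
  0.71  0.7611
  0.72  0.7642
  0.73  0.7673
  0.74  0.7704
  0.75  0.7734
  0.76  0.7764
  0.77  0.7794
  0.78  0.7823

σ√T = 0.34 × 0.8165 = 0.2776
ln(S/K) + (r + σ²/2)T = ln(450/550) + (0.046 + 0.34²/2)·0.6667 = -0.2007 + 0.0692 = -0.1315
d₁ = -0.1315 / 0.2776 = -0.4736 ≈ -0.47
d₂ = d₁ − σ√T = -0.4736 − 0.2776 = -0.7512 ≈ -0.75
exp(−rT) = exp(−0.046·0.6667) = 0.9698
P = 550·0.9698·N(0.75) − 450·N(0.47) = 550·0.9698·0.7734 − 450·0.6808 = 412.5238 − 306.3600 = 106.1638

$106.16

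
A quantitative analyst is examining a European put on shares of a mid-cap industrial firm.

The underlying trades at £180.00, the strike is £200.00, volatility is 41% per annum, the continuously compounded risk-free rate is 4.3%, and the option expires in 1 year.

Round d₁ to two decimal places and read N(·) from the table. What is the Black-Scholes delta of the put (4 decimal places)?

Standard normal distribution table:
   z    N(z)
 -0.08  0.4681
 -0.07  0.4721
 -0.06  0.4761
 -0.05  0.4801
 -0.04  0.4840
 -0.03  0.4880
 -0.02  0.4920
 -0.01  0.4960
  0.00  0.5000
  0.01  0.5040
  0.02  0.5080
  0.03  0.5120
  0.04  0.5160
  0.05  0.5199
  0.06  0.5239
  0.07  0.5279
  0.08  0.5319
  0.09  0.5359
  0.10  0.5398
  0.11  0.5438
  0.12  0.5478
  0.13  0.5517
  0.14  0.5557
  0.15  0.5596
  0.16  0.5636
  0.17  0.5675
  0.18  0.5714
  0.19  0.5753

-0.4801

σ√T = 0.41·√1 = 0.4100
ln(S/K) + (r + σ²/2)T = ln(180/200) + (0.043 + 0.41²/2)·1 = -0.1054 + 0.1270 = 0.0217
d₁ = 0.0217 / 0.4100 = 0.0529 ⇒ 0.05
N(d₁) = N(0.05) = 0.5199
Δ_put = N(d₁) − 1 = 0.5199 − 1 = -0.4801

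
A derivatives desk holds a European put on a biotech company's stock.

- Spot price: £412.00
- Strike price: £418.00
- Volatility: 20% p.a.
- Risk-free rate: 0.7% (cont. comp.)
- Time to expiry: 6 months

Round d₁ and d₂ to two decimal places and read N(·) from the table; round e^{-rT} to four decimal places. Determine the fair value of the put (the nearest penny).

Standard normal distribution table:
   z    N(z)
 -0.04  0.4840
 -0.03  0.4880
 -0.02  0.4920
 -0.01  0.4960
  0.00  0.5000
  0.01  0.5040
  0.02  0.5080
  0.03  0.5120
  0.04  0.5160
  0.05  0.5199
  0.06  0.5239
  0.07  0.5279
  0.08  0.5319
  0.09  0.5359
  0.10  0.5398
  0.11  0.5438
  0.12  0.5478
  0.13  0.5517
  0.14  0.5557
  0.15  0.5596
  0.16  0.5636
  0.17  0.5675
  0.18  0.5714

T = 0.5;  σ√T = 0.1414
d₁ = [ln(412/418) + (0.007 + ½·0.2²)·0.5] / (σ√T) = (-0.0145 + 0.0135) / 0.1414 = -0.0068 which rounds to -0.01
d₂ = -0.0068 − 0.1414 = -0.1482 which rounds to -0.15
exp(−rT) = exp(−0.007·0.5) = 0.9965
N(−d₂) = N(0.15) = 0.5596;  N(−d₁) = N(0.01) = 0.5040
P = 418·0.9965·0.5596 − 412·0.5040 = 233.0941 − 207.6480 = 25.4461

£25.45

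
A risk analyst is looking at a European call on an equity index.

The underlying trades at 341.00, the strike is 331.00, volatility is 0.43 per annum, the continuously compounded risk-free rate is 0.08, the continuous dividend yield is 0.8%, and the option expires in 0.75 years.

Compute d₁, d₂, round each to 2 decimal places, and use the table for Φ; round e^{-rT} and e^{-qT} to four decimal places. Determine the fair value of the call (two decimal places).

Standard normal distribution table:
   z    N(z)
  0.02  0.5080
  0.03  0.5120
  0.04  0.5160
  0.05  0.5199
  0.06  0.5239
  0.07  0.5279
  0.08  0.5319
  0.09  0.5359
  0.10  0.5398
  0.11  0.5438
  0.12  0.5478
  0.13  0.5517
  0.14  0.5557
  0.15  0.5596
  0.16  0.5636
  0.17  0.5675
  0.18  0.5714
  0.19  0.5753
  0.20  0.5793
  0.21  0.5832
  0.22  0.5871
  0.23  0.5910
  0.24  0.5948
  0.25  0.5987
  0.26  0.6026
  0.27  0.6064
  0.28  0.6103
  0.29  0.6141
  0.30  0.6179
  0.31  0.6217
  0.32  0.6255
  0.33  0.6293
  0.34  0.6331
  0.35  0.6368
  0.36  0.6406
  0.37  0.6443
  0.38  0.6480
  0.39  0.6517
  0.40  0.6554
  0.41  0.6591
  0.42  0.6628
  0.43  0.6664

62.55

σ√T = 0.43·√0.75 = 0.3724
d₁ = [ln(341/331) + (0.08 − 0.008 + ½·0.43²)·0.75] / (σ√T) = (0.0298 + 0.1233) / 0.3724 = 0.4111 ≈ 0.41
d₂ = 0.4111 − 0.3724 = 0.0387 ≈ 0.04
exp(−qT) = exp(−0.008·0.75) = 0.9940;  exp(−rT) = exp(−0.08·0.75) = 0.9418
N(d₁) = N(0.41) = 0.6591;  N(d₂) = N(0.04) = 0.5160
C = 341·0.9940·0.6591 − 331·0.9418·0.5160 = 223.4046 − 160.8557 = 62.5489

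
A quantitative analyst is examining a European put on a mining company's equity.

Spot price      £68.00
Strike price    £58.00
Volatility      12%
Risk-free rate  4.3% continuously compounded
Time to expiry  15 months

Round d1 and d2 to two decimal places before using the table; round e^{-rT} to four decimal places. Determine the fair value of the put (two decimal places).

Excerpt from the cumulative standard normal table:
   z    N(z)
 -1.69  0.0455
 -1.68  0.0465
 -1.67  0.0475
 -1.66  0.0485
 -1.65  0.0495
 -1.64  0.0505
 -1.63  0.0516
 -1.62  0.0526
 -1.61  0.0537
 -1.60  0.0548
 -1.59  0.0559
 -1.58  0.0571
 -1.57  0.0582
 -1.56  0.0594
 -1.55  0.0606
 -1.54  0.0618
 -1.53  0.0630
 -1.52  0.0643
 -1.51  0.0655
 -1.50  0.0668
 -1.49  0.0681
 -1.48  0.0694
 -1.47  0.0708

σ√T = 0.12 × 1.1180 = 0.1342
d₁ = [ln(68/58) + (0.043 + 0.12²/2)·1.25] / 0.1342 = [0.1591 + 0.0628] / 0.1342 = 1.6533 which rounds to 1.65
d₂ = d₁ − σ√T = 1.6533 − 0.1342 = 1.5191 which rounds to 1.52
exp(−rT) = exp(−0.043·1.25) = 0.9477
P = 58·0.9477·N(-1.52) − 68·N(-1.65) = 58·0.9477·0.0643 − 68·0.0495 = 3.5344 − 3.3660 = 0.1684

£0.17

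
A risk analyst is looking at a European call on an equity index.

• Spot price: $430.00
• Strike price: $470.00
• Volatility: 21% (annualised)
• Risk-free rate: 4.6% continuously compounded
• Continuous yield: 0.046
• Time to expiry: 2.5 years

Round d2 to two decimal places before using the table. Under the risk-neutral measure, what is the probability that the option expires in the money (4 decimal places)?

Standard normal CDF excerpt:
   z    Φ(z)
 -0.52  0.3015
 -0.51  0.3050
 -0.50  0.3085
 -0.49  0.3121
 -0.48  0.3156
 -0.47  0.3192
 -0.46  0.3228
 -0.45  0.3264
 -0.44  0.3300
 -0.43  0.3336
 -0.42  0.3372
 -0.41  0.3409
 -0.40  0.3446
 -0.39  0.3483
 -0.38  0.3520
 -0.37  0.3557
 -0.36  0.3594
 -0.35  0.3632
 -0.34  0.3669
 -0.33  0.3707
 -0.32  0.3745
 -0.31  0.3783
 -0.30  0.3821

0.3336

σ√T = 0.21·√2.5 = 0.3320
d₁ = [ln(430/470) + (0.046 − 0.046 + ½·0.21²)·2.5] / (σ√T) = (-0.0889 + 0.0551) / 0.3320 = -0.1019 ⇒ -0.10
d₂ = -0.1019 − 0.3320 = -0.4339 ⇒ -0.43
Risk-neutral Pr[S_T > K] = N(d₂) = N(-0.43) = 0.3336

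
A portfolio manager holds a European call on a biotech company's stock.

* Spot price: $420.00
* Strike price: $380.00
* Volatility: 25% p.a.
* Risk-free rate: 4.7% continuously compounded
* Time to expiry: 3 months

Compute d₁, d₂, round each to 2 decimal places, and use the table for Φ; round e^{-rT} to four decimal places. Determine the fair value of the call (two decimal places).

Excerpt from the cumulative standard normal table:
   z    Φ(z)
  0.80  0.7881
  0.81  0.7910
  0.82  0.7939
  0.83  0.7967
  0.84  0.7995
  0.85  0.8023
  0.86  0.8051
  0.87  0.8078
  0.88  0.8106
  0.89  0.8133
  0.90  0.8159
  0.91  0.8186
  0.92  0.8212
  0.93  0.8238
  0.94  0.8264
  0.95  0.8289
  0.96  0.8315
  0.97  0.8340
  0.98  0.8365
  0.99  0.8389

σ√T = 0.25 × 0.5000 = 0.1250
d₁ = [ln(420/380) + (0.047 + 0.25²/2)·0.25] / 0.1250 = [0.1001 + 0.0196] / 0.1250 = 0.9572 ⇒ 0.96
d₂ = d₁ − σ√T = 0.9572 − 0.1250 = 0.8322 ⇒ 0.83
exp(−rT) = exp(−0.047·0.25) = 0.9883
N(d₁) = N(0.96) = 0.8315;  N(d₂) = N(0.83) = 0.7967
C = 420·0.8315 − 380·0.9883·0.7967 = 349.2300 − 299.2039 = 50.0261

$50.03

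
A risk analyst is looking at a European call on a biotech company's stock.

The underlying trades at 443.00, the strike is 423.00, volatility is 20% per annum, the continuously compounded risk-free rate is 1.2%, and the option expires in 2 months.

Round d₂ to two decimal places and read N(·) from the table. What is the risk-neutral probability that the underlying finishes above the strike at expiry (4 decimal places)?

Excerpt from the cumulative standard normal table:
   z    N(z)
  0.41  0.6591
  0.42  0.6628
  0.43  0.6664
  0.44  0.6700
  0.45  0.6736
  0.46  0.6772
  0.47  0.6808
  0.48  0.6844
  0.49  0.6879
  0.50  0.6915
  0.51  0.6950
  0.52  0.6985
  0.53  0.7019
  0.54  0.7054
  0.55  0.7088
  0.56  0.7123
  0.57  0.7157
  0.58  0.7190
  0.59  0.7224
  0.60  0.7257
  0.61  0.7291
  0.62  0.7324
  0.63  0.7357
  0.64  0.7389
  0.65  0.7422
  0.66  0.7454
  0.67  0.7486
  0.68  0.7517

0.7088

σ√T = 0.2 × 0.4082 = 0.0816
d₁ = [ln(443/423) + (0.012 + 0.2²/2)·0.1667] / 0.0816 = [0.0462 + 0.0053] / 0.0816 = 0.6311 ≈ 0.63
d₂ = d₁ − σ√T = 0.6311 − 0.0816 = 0.5495 ≈ 0.55
Pr(exercise) under Q = N(d₂) = 0.7088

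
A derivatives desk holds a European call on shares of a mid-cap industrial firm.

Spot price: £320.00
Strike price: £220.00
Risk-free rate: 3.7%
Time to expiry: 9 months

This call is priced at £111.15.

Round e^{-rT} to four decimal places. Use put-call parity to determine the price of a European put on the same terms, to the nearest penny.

e^(−rT) = e^(−0.037·0.75) = 0.9726
Put-call parity: C − P = S − K·e^(−rT) = 320 − 220·0.9726 = 320 − 213.9720 = 106.0280
P = C − (C − P) = 111.15 − (106.0280) = 5.1220

£5.12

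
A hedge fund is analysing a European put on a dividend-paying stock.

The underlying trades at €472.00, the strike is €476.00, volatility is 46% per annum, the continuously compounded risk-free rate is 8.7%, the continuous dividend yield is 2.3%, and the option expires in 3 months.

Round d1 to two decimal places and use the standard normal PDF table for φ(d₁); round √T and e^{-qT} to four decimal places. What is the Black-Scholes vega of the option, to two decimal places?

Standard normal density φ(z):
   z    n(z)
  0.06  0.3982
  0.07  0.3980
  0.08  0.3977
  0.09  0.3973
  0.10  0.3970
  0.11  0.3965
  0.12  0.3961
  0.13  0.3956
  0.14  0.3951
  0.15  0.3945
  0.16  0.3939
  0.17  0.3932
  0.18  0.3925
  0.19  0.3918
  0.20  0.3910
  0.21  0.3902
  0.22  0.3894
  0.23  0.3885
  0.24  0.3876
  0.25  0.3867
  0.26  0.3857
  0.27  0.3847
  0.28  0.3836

92.57

σ√T = 0.46 × 0.5000 = 0.2300
d₁ = [ln(472/476) + (0.087 − 0.023 + 0.46²/2)·0.25] / 0.2300 = [-0.0084 + 0.0425] / 0.2300 = 0.1479 ⇒ 0.15
√T = √0.25 = 0.5000
φ(d₁) = φ(0.15) = 0.3945
e^(−qT) = e^(−0.023·0.25) = 0.9943
vega = S·e^(−qT)·φ(d₁)·√T = 472·0.9943·0.3945·0.5000 = 92.5713
(The call has the same vega.)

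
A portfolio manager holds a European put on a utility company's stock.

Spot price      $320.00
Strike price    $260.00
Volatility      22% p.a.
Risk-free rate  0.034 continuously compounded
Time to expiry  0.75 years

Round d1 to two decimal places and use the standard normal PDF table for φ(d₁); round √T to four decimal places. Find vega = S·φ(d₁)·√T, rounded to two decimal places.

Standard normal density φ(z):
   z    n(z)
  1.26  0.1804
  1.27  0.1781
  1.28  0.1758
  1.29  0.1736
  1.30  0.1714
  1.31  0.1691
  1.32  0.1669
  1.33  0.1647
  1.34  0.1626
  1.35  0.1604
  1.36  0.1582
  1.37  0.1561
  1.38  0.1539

46.25

σ√T = 0.22 × 0.8660 = 0.1905
d₁ = [ln(320/260) + (0.034 + 0.22²/2)·0.75] / 0.1905 = [0.2076 + 0.0437] / 0.1905 = 1.3189 ⇒ 1.32
√T = √0.75 = 0.8660
φ(d₁) = φ(1.32) = 0.1669
vega = S·φ(d₁)·√T = 320·0.1669·0.8660 = 46.2513
(Call and put vega coincide under Black-Scholes.)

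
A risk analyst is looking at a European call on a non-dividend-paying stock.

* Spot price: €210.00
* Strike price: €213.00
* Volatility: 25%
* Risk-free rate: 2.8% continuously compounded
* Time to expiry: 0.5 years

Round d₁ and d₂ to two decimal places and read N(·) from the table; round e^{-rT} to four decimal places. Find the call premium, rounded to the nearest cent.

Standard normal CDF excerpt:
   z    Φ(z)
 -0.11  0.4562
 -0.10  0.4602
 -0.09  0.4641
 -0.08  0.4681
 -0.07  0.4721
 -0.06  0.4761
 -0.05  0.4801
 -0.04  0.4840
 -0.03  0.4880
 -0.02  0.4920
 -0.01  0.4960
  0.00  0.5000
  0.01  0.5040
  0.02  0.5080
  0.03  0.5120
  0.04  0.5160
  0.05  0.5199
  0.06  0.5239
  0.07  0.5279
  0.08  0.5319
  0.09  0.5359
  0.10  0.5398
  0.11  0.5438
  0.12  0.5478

€15.06

σ√T = 0.25 × 0.7071 = 0.1768
d₁ = [ln(210/213) + (0.028 + 0.25²/2)·0.5] / 0.1768 = [-0.0142 + 0.0296] / 0.1768 = 0.0873 ⇒ 0.09
d₂ = d₁ − σ√T = 0.0873 − 0.1768 = -0.0894 ⇒ -0.09
e^(−rT) = e^(−0.028·0.5) = 0.9861
N(d₁) = N(0.09) = 0.5359;  N(d₂) = N(-0.09) = 0.4641
C = 210·0.5359 − 213·0.9861·0.4641 = 112.5390 − 97.4792 = 15.0598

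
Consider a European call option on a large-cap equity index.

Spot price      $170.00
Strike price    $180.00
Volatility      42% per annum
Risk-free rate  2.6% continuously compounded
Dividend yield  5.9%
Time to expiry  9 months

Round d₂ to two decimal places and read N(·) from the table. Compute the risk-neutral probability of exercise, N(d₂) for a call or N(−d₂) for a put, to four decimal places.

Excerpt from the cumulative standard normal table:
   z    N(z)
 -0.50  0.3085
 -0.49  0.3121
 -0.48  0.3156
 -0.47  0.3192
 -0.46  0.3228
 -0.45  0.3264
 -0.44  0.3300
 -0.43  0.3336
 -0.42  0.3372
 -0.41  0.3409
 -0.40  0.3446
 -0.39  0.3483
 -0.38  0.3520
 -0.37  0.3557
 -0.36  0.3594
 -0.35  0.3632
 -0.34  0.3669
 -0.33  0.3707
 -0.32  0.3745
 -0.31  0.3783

0.3409

σ√T = 0.42·√0.75 = 0.3637
ln(S/K) + (r − q + σ²/2)T = ln(170/180) + (0.026 − 0.059 + 0.42²/2)·0.75 = -0.0572 + 0.0414 = -0.0158
d₁ = -0.0158 / 0.3637 = -0.0433 which rounds to -0.04
d₂ = d₁ − σ√T = -0.0433 − 0.3637 = -0.4071 which rounds to -0.41
Pr(exercise) under Q = N(d₂) = 0.3409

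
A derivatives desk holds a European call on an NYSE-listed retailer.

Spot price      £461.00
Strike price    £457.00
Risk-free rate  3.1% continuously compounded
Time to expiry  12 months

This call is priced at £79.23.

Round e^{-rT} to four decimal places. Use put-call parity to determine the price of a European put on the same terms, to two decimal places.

e^(−rT) = e^(−0.031·1) = 0.9695
Put-call parity: C − P = S − K·e^(−rT) = 461 − 457·0.9695 = 461 − 443.0615 = 17.9385
P = C − (C − P) = 79.23 − (17.9385) = 61.2915

£61.29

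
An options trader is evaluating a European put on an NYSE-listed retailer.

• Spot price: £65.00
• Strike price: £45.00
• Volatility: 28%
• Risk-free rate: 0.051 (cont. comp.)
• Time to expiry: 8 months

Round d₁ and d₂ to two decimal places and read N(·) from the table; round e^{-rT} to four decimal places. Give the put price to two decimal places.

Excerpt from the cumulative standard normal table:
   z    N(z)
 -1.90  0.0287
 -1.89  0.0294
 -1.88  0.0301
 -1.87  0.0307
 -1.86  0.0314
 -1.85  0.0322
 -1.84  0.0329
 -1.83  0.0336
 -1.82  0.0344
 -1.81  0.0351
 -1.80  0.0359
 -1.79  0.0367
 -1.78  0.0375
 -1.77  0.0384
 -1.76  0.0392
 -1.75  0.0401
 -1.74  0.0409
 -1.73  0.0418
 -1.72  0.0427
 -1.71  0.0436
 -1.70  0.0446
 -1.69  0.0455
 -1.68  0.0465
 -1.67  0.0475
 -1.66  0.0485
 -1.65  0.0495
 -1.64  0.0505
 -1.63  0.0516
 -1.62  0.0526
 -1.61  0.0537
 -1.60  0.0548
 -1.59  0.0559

£0.20

σ√T = 0.28·√0.6667 = 0.2286
d₁ = [ln(65/45) + (0.051 + ½·0.28²)·0.6667] / (σ√T) = (0.3677 + 0.0601) / 0.2286 = 1.8715 ≈ 1.87
d₂ = 1.8715 − 0.2286 = 1.6429 ≈ 1.64
exp(−rT) = exp(−0.051·0.6667) = 0.9666
P = 45·0.9666·N(-1.64) − 65·N(-1.87) = 45·0.9666·0.0505 − 65·0.0307 = 2.1966 − 1.9955 = 0.2011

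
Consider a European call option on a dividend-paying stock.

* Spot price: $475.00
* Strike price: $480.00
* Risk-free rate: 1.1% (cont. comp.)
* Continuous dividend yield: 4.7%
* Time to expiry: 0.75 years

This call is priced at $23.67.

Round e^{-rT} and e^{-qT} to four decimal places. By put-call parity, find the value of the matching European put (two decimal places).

$41.17

e^(−qT) = e^(−0.047·0.75) = 0.9654;  e^(−rT) = e^(−0.011·0.75) = 0.9918
Put-call parity: C − P = S·e^(−qT) − K·e^(−rT) = 475·0.9654 − 480·0.9918 = 458.5650 − 476.0640 = -17.4990
P = C − (C − P) = 23.67 − (-17.4990) = 41.1690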